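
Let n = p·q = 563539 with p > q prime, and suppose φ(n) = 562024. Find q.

φ(n) = (p−1)(q−1) = n − (p+q) + 1, so p + q = 563539 − 562024 + 1 = 1516.
p and q are the roots of t² − 1516t + 563539 = 0.
Discriminant: 1516² − 4·563539 = 2298256 − 2254156 = 44100; √44100 = 210.
q = (1516 − 210)/2 = 653, p = (1516 + 210)/2 = 863.
Check: 653 · 863 = 563539.

653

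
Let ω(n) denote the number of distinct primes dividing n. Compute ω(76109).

76109 = 11^2 · 629
629 = 17 · 37
76109 = 11^2 · 17 · 37, which has 3 distinct prime factors.

3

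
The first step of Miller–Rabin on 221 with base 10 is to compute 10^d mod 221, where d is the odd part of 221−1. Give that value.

192

221 − 1 = 220 = 2^2 · 55, so d = 55.
10^1 ≡ 10 (mod 221)
10^2 ≡ 10^2 = 100 ≡ 100 (mod 221)
10^4 ≡ 100^2 = 10000 ≡ 55 (mod 221)
10^8 ≡ 55^2 = 3025 ≡ 152 (mod 221)
10^16 ≡ 152^2 = 23104 ≡ 120 (mod 221)
10^32 ≡ 120^2 = 14400 ≡ 35 (mod 221)
55 = 32 + 16 + 4 + 2 + 1 in binary powers of 2.
So 10^55 ≡ 35 · 120 · 55 · 100 · 10 ≡ 192 (mod 221).
Squaring chain: 192 → 178; never reaches −1, so base 10 is a Miller–Rabin witness that 221 is composite.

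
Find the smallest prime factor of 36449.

36449 is odd.
Digit sum 26, not divisible by 3.
Ends in 9: not divisible by 5.
7: 36449 = 7·5207

7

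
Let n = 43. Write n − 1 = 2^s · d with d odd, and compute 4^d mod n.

43 − 1 = 42 = 2^1 · 21, so d = 21.
4^1 ≡ 4 (mod 43)
4^2 ≡ 4^2 = 16 ≡ 16 (mod 43)
4^4 ≡ 16^2 = 256 ≡ 41 (mod 43)
4^8 ≡ 41^2 = 1681 ≡ 4 (mod 43)
4^16 ≡ 4^2 = 16 ≡ 16 (mod 43)
21 = 16 + 4 + 1 in binary powers of 2.
So 4^21 ≡ 16 · 41 · 4 ≡ 1 (mod 43).
Since 4^d ≡ 1 (mod 43), base 4 does not prove 43 composite.

1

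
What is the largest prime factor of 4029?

79

4029 = 3 · 1343
1343 = 17 · 79
79 is prime.
So 4029 = 3 · 17 · 79; the largest prime factor is 79.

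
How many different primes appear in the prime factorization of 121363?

121363 = 11^2 · 1003
1003 = 17 · 59
121363 = 11^2 · 17 · 59, which has 3 distinct prime factors.

3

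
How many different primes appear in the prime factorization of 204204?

6

204204 = 2^2 · 51051
51051 = 3 · 17017
17017 = 7 · 2431
2431 = 11 · 221
221 = 13 · 17
204204 = 2^2 · 3 · 7 · 11 · 13 · 17, which has 6 distinct prime factors.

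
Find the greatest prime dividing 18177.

18177 = 3 · 6059
6059 = 73 · 83
83 is prime.
So 18177 = 3 · 73 · 83; the largest prime factor is 83.

83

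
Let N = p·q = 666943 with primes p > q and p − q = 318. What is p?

991

Since p = q + 318, we have 666943 = q(q + 318), so q² + 318q − 666943 = 0.
Discriminant: 318² + 4·666943 = 101124 + 2667772 = 2768896; √2768896 = 1664.
q = (−318 + 1664)/2 = 673, and p = q + 318 = 991.
Check: 673 · 991 = 666943.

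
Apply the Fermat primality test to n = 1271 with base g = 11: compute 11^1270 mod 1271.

811

11^1 ≡ 11 (mod 1271)
11^2 ≡ 11^2 = 121 ≡ 121 (mod 1271)
11^4 ≡ 121^2 = 14641 ≡ 660 (mod 1271)
11^8 ≡ 660^2 = 435600 ≡ 918 (mod 1271)
11^16 ≡ 918^2 = 842724 ≡ 51 (mod 1271)
11^32 ≡ 51^2 = 2601 ≡ 59 (mod 1271)
11^64 ≡ 59^2 = 3481 ≡ 939 (mod 1271)
11^128 ≡ 939^2 = 881721 ≡ 918 (mod 1271)
11^256 ≡ 918^2 = 842724 ≡ 51 (mod 1271)
11^512 ≡ 51^2 = 2601 ≡ 59 (mod 1271)
11^1024 ≡ 59^2 = 3481 ≡ 939 (mod 1271)
1270 = 1024 + 128 + 64 + 32 + 16 + 4 + 2 in binary powers of 2.
So 11^1270 ≡ 939 · 918 · 939 · 59 · 51 · 660 · 121 ≡ 811 (mod 1271).
Since 811 ≠ 1, base 11 is a Fermat witness: 1271 is composite.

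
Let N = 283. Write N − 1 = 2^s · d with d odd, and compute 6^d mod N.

1

283 − 1 = 282 = 2^1 · 141, so d = 141.
6^1 ≡ 6 (mod 283)
6^2 ≡ 6^2 = 36 ≡ 36 (mod 283)
6^4 ≡ 36^2 = 1296 ≡ 164 (mod 283)
6^8 ≡ 164^2 = 26896 ≡ 11 (mod 283)
6^16 ≡ 11^2 = 121 ≡ 121 (mod 283)
6^32 ≡ 121^2 = 14641 ≡ 208 (mod 283)
6^64 ≡ 208^2 = 43264 ≡ 248 (mod 283)
6^128 ≡ 248^2 = 61504 ≡ 93 (mod 283)
141 = 128 + 8 + 4 + 1 in binary powers of 2.
So 6^141 ≡ 93 · 11 · 164 · 6 ≡ 1 (mod 283).
Since 6^d ≡ 1 (mod 283), base 6 does not prove 283 composite.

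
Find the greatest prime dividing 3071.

3071 = 37 · 83
83 is prime.
So 3071 = 37 · 83; the largest prime factor is 83.

83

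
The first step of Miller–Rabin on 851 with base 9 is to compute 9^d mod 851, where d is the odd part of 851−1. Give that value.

851 − 1 = 850 = 2^1 · 425, so d = 425.
9^1 ≡ 9 (mod 851)
9^2 ≡ 9^2 = 81 ≡ 81 (mod 851)
9^4 ≡ 81^2 = 6561 ≡ 604 (mod 851)
9^8 ≡ 604^2 = 364816 ≡ 588 (mod 851)
9^16 ≡ 588^2 = 345744 ≡ 238 (mod 851)
9^32 ≡ 238^2 = 56644 ≡ 478 (mod 851)
9^64 ≡ 478^2 = 228484 ≡ 416 (mod 851)
9^128 ≡ 416^2 = 173056 ≡ 303 (mod 851)
9^256 ≡ 303^2 = 91809 ≡ 752 (mod 851)
425 = 256 + 128 + 32 + 8 + 1 in binary powers of 2.
So 9^425 ≡ 752 · 303 · 478 · 588 · 9 ≡ 303 (mod 851).
Squaring chain: 303; never reaches −1, so base 9 is a Miller–Rabin witness that 851 is composite.

303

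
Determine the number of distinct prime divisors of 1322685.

6

1322685 = 3^2 · 146965
146965 = 5 · 29393
29393 = 7 · 4199
4199 = 13 · 323
323 = 17 · 19
1322685 = 3^2 · 5 · 7 · 13 · 17 · 19, which has 6 distinct prime factors.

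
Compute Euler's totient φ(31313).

30960

Factor: 31313 = 173 · 181.
φ(31313) = (173−1) · (181−1) = 172 · 180 = 30960.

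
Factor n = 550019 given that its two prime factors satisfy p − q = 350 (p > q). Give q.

Since p = q + 350, we have 550019 = q(q + 350), so q² + 350q − 550019 = 0.
Discriminant: 350² + 4·550019 = 122500 + 2200076 = 2322576; √2322576 = 1524.
q = (−350 + 1524)/2 = 587, and p = q + 350 = 937.
Check: 587 · 937 = 550019.

587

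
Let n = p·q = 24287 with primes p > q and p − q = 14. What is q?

Since p = q + 14, we have 24287 = q(q + 14), so q² + 14q − 24287 = 0.
Discriminant: 14² + 4·24287 = 196 + 97148 = 97344; √97344 = 312.
q = (−14 + 312)/2 = 149, and p = q + 14 = 163.
Check: 149 · 163 = 24287.

149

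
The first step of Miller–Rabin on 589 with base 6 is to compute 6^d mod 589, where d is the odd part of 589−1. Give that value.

216

589 − 1 = 588 = 2^2 · 147, so d = 147.
6^1 ≡ 6 (mod 589)
6^2 ≡ 6^2 = 36 ≡ 36 (mod 589)
6^4 ≡ 36^2 = 1296 ≡ 118 (mod 589)
6^8 ≡ 118^2 = 13924 ≡ 377 (mod 589)
6^16 ≡ 377^2 = 142129 ≡ 180 (mod 589)
6^32 ≡ 180^2 = 32400 ≡ 5 (mod 589)
6^64 ≡ 5^2 = 25 ≡ 25 (mod 589)
6^128 ≡ 25^2 = 625 ≡ 36 (mod 589)
147 = 128 + 16 + 2 + 1 in binary powers of 2.
So 6^147 ≡ 36 · 180 · 36 · 6 ≡ 216 (mod 589).
Squaring chain: 216 → 125; never reaches −1, so base 6 is a Miller–Rabin witness that 589 is composite.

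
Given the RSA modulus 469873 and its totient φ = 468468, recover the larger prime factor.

φ(n) = (p−1)(q−1) = n − (p+q) + 1, so p + q = 469873 − 468468 + 1 = 1406.
p and q are the roots of t² − 1406t + 469873 = 0.
Discriminant: 1406² − 4·469873 = 1976836 − 1879492 = 97344; √97344 = 312.
q = (1406 − 312)/2 = 547, p = (1406 + 312)/2 = 859.
Check: 547 · 859 = 469873.

859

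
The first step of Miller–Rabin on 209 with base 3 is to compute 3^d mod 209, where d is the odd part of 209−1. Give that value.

209 − 1 = 208 = 2^4 · 13, so d = 13.
3^1 ≡ 3 (mod 209)
3^2 ≡ 3^2 = 9 ≡ 9 (mod 209)
3^4 ≡ 9^2 = 81 ≡ 81 (mod 209)
3^8 ≡ 81^2 = 6561 ≡ 82 (mod 209)
13 = 8 + 4 + 1 in binary powers of 2.
So 3^13 ≡ 82 · 81 · 3 ≡ 71 (mod 209).
Squaring chain: 71 → 25 → 207 → 4; never reaches −1, so base 3 is a Miller–Rabin witness that 209 is composite.

71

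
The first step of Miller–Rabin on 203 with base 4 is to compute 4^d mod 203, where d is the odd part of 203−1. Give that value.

203 − 1 = 202 = 2^1 · 101, so d = 101.
4^1 ≡ 4 (mod 203)
4^2 ≡ 4^2 = 16 ≡ 16 (mod 203)
4^4 ≡ 16^2 = 256 ≡ 53 (mod 203)
4^8 ≡ 53^2 = 2809 ≡ 170 (mod 203)
4^16 ≡ 170^2 = 28900 ≡ 74 (mod 203)
4^32 ≡ 74^2 = 5476 ≡ 198 (mod 203)
4^64 ≡ 198^2 = 39204 ≡ 25 (mod 203)
101 = 64 + 32 + 4 + 1 in binary powers of 2.
So 4^101 ≡ 25 · 198 · 53 · 4 ≡ 93 (mod 203).
Squaring chain: 93; never reaches −1, so base 4 is a Miller–Rabin witness that 203 is composite.

93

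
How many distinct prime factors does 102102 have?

6

102102 = 2 · 51051
51051 = 3 · 17017
17017 = 7 · 2431
2431 = 11 · 221
221 = 13 · 17
102102 = 2 · 3 · 7 · 11 · 13 · 17, which has 6 distinct prime factors.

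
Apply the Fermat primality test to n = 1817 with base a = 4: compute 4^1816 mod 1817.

4^1 ≡ 4 (mod 1817)
4^2 ≡ 4^2 = 16 ≡ 16 (mod 1817)
4^4 ≡ 16^2 = 256 ≡ 256 (mod 1817)
4^8 ≡ 256^2 = 65536 ≡ 124 (mod 1817)
4^16 ≡ 124^2 = 15376 ≡ 840 (mod 1817)
4^32 ≡ 840^2 = 705600 ≡ 604 (mod 1817)
4^64 ≡ 604^2 = 364816 ≡ 1416 (mod 1817)
4^128 ≡ 1416^2 = 2005056 ≡ 905 (mod 1817)
4^256 ≡ 905^2 = 819025 ≡ 1375 (mod 1817)
4^512 ≡ 1375^2 = 1890625 ≡ 945 (mod 1817)
4^1024 ≡ 945^2 = 893025 ≡ 878 (mod 1817)
1816 = 1024 + 512 + 256 + 16 + 8 in binary powers of 2.
So 4^1816 ≡ 878 · 945 · 1375 · 840 · 124 ≡ 901 (mod 1817).
Since 901 ≠ 1, base 4 is a Fermat witness: 1817 is composite.

901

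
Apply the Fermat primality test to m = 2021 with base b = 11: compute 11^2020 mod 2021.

1741

11^1 ≡ 11 (mod 2021)
11^2 ≡ 11^2 = 121 ≡ 121 (mod 2021)
11^4 ≡ 121^2 = 14641 ≡ 494 (mod 2021)
11^8 ≡ 494^2 = 244036 ≡ 1516 (mod 2021)
11^16 ≡ 1516^2 = 2298256 ≡ 379 (mod 2021)
11^32 ≡ 379^2 = 143641 ≡ 150 (mod 2021)
11^64 ≡ 150^2 = 22500 ≡ 269 (mod 2021)
11^128 ≡ 269^2 = 72361 ≡ 1626 (mod 2021)
11^256 ≡ 1626^2 = 2643876 ≡ 408 (mod 2021)
11^512 ≡ 408^2 = 166464 ≡ 742 (mod 2021)
11^1024 ≡ 742^2 = 550564 ≡ 852 (mod 2021)
2020 = 1024 + 512 + 256 + 128 + 64 + 32 + 4 in binary powers of 2.
So 11^2020 ≡ 852 · 742 · 408 · 1626 · 269 · 150 · 494 ≡ 1741 (mod 2021).
Since 1741 ≠ 1, base 11 is a Fermat witness: 2021 is composite.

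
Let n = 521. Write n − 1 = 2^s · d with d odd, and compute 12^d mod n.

521 − 1 = 520 = 2^3 · 65, so d = 65.
12^1 ≡ 12 (mod 521)
12^2 ≡ 12^2 = 144 ≡ 144 (mod 521)
12^4 ≡ 144^2 = 20736 ≡ 417 (mod 521)
12^8 ≡ 417^2 = 173889 ≡ 396 (mod 521)
12^16 ≡ 396^2 = 156816 ≡ 516 (mod 521)
12^32 ≡ 516^2 = 266256 ≡ 25 (mod 521)
12^64 ≡ 25^2 = 625 ≡ 104 (mod 521)
65 = 64 + 1 in binary powers of 2.
So 12^65 ≡ 104 · 12 ≡ 206 (mod 521).
Squaring chain: 206 → 235 → 520; reaches −1, so base 12 does not prove 521 composite.

206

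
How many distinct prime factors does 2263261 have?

2263261 = 7^2 · 46189
46189 = 11 · 4199
4199 = 13 · 323
323 = 17 · 19
2263261 = 7^2 · 11 · 13 · 17 · 19, which has 5 distinct prime factors.

5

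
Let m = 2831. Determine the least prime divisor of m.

2831 is odd.
Digit sum 14, not divisible by 3.
Ends in 1: not divisible by 5.
7: 2831 = 7·404 + 3
11: 2831 = 11·257 + 4
13: 2831 = 13·217 + 10
17: 2831 = 17·166 + 9
19: 2831 = 19·149

19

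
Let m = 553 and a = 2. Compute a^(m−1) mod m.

2^1 ≡ 2 (mod 553)
2^2 ≡ 2^2 = 4 ≡ 4 (mod 553)
2^4 ≡ 4^2 = 16 ≡ 16 (mod 553)
2^8 ≡ 16^2 = 256 ≡ 256 (mod 553)
2^16 ≡ 256^2 = 65536 ≡ 282 (mod 553)
2^32 ≡ 282^2 = 79524 ≡ 445 (mod 553)
2^64 ≡ 445^2 = 198025 ≡ 51 (mod 553)
2^128 ≡ 51^2 = 2601 ≡ 389 (mod 553)
2^256 ≡ 389^2 = 151321 ≡ 352 (mod 553)
2^512 ≡ 352^2 = 123904 ≡ 32 (mod 553)
552 = 512 + 32 + 8 in binary powers of 2.
So 2^552 ≡ 32 · 445 · 256 ≡ 64 (mod 553).
Since 64 ≠ 1, base 2 is a Fermat witness: 553 is composite.

64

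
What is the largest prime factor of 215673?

67

215673 = 3 · 71891
71891 = 29 · 2479
2479 = 37 · 67
67 is prime.
So 215673 = 3 · 29 · 37 · 67; the largest prime factor is 67.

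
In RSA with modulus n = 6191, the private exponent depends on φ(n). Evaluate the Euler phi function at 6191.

Factor: 6191 = 41 · 151.
φ(6191) = (41−1) · (151−1) = 40 · 150 = 6000.

6000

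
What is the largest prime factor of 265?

53

265 = 5 · 53
53 is prime.
So 265 = 5 · 53; the largest prime factor is 53.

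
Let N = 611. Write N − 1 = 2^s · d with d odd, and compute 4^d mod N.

611 − 1 = 610 = 2^1 · 305, so d = 305.
4^1 ≡ 4 (mod 611)
4^2 ≡ 4^2 = 16 ≡ 16 (mod 611)
4^4 ≡ 16^2 = 256 ≡ 256 (mod 611)
4^8 ≡ 256^2 = 65536 ≡ 159 (mod 611)
4^16 ≡ 159^2 = 25281 ≡ 230 (mod 611)
4^32 ≡ 230^2 = 52900 ≡ 354 (mod 611)
4^64 ≡ 354^2 = 125316 ≡ 61 (mod 611)
4^128 ≡ 61^2 = 3721 ≡ 55 (mod 611)
4^256 ≡ 55^2 = 3025 ≡ 581 (mod 611)
305 = 256 + 32 + 16 + 1 in binary powers of 2.
So 4^305 ≡ 581 · 354 · 230 · 4 ≡ 101 (mod 611).
Squaring chain: 101; never reaches −1, so base 4 is a Miller–Rabin witness that 611 is composite.

101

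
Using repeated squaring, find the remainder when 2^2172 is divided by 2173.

1636

2^1 ≡ 2 (mod 2173)
2^2 ≡ 2^2 = 4 ≡ 4 (mod 2173)
2^4 ≡ 4^2 = 16 ≡ 16 (mod 2173)
2^8 ≡ 16^2 = 256 ≡ 256 (mod 2173)
2^16 ≡ 256^2 = 65536 ≡ 346 (mod 2173)
2^32 ≡ 346^2 = 119716 ≡ 201 (mod 2173)
2^64 ≡ 201^2 = 40401 ≡ 1287 (mod 2173)
2^128 ≡ 1287^2 = 1656369 ≡ 543 (mod 2173)
2^256 ≡ 543^2 = 294849 ≡ 1494 (mod 2173)
2^512 ≡ 1494^2 = 2232036 ≡ 365 (mod 2173)
2^1024 ≡ 365^2 = 133225 ≡ 672 (mod 2173)
2^2048 ≡ 672^2 = 451584 ≡ 1773 (mod 2173)
2172 = 2048 + 64 + 32 + 16 + 8 + 4 in binary powers of 2.
So 2^2172 ≡ 1773 · 1287 · 201 · 346 · 256 · 16 ≡ 1636 (mod 2173).
Since 1636 ≠ 1, base 2 is a Fermat witness: 2173 is composite.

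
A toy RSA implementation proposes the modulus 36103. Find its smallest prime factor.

36103 is odd.
Digit sum 13, not divisible by 3.
Ends in 3: not divisible by 5.
7: 36103 = 7·5157 + 4
11: 36103 = 11·3282 + 1
13: 36103 = 13·2777 + 2
17: 36103 = 17·2123 + 12
19: 36103 = 19·1900 + 3
23: 36103 = 23·1569 + 16
29: 36103 = 29·1244 + 27
31: 36103 = 31·1164 + 19
37: 36103 = 37·975 + 28
41: 36103 = 41·880 + 23
43: 36103 = 43·839 + 26
47: 36103 = 47·768 + 7
53: 36103 = 53·681 + 10
59: 36103 = 59·611 + 54
61: 36103 = 61·591 + 52
67: 36103 = 67·538 + 57
71: 36103 = 71·508 + 35
73: 36103 = 73·494 + 41
79: 36103 = 79·457

79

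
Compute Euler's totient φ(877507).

Factor: 877507 = 59 · 107 · 139.
φ(877507) = (59−1) · (107−1) · (139−1) = 58 · 106 · 138 = 848424.

848424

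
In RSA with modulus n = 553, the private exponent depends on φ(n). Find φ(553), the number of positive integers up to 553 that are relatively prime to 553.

468

Factor: 553 = 7 · 79.
φ(553) = (7−1) · (79−1) = 6 · 78 = 468.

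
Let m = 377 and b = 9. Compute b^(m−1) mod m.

9^1 ≡ 9 (mod 377)
9^2 ≡ 9^2 = 81 ≡ 81 (mod 377)
9^4 ≡ 81^2 = 6561 ≡ 152 (mod 377)
9^8 ≡ 152^2 = 23104 ≡ 107 (mod 377)
9^16 ≡ 107^2 = 11449 ≡ 139 (mod 377)
9^32 ≡ 139^2 = 19321 ≡ 94 (mod 377)
9^64 ≡ 94^2 = 8836 ≡ 165 (mod 377)
9^128 ≡ 165^2 = 27225 ≡ 81 (mod 377)
9^256 ≡ 81^2 = 6561 ≡ 152 (mod 377)
376 = 256 + 64 + 32 + 16 + 8 in binary powers of 2.
So 9^376 ≡ 152 · 165 · 94 · 139 · 107 ≡ 256 (mod 377).
Since 256 ≠ 1, base 9 is a Fermat witness: 377 is composite.

256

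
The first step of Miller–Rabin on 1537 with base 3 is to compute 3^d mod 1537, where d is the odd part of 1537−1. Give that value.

27

1537 − 1 = 1536 = 2^9 · 3, so d = 3.
3^1 ≡ 3 (mod 1537)
3^2 ≡ 3^2 = 9 ≡ 9 (mod 1537)
3 = 2 + 1 in binary powers of 2.
So 3^3 ≡ 9 · 3 ≡ 27 (mod 1537).
Squaring chain: 27 → 729 → 1176 → 1213 → 460 → 1031 → 894 → 1533 → 16; never reaches −1, so base 3 is a Miller–Rabin witness that 1537 is composite.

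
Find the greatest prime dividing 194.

194 = 2 · 97
97 is prime.
So 194 = 2 · 97; the largest prime factor is 97.

97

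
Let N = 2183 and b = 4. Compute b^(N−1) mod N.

4^1 ≡ 4 (mod 2183)
4^2 ≡ 4^2 = 16 ≡ 16 (mod 2183)
4^4 ≡ 16^2 = 256 ≡ 256 (mod 2183)
4^8 ≡ 256^2 = 65536 ≡ 46 (mod 2183)
4^16 ≡ 46^2 = 2116 ≡ 2116 (mod 2183)
4^32 ≡ 2116^2 = 4477456 ≡ 123 (mod 2183)
4^64 ≡ 123^2 = 15129 ≡ 2031 (mod 2183)
4^128 ≡ 2031^2 = 4124961 ≡ 1274 (mod 2183)
4^256 ≡ 1274^2 = 1623076 ≡ 1107 (mod 2183)
4^512 ≡ 1107^2 = 1225449 ≡ 786 (mod 2183)
4^1024 ≡ 786^2 = 617796 ≡ 7 (mod 2183)
4^2048 ≡ 7^2 = 49 ≡ 49 (mod 2183)
2182 = 2048 + 128 + 4 + 2 in binary powers of 2.
So 4^2182 ≡ 49 · 1274 · 256 · 16 ≡ 2106 (mod 2183).
Since 2106 ≠ 1, base 4 is a Fermat witness: 2183 is composite.

2106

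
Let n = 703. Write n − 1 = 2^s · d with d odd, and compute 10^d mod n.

703 − 1 = 702 = 2^1 · 351, so d = 351.
10^1 ≡ 10 (mod 703)
10^2 ≡ 10^2 = 100 ≡ 100 (mod 703)
10^4 ≡ 100^2 = 10000 ≡ 158 (mod 703)
10^8 ≡ 158^2 = 24964 ≡ 359 (mod 703)
10^16 ≡ 359^2 = 128881 ≡ 232 (mod 703)
10^32 ≡ 232^2 = 53824 ≡ 396 (mod 703)
10^64 ≡ 396^2 = 156816 ≡ 47 (mod 703)
10^128 ≡ 47^2 = 2209 ≡ 100 (mod 703)
10^256 ≡ 100^2 = 10000 ≡ 158 (mod 703)
351 = 256 + 64 + 16 + 8 + 4 + 2 + 1 in binary powers of 2.
So 10^351 ≡ 158 · 47 · 232 · 359 · 158 · 100 · 10 ≡ 75 (mod 703).
Squaring chain: 75; never reaches −1, so base 10 is a Miller–Rabin witness that 703 is composite.

75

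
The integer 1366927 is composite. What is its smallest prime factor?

43

1366927 is odd.
Digit sum 34, not divisible by 3.
Ends in 7: not divisible by 5.
7: 1366927 = 7·195275 + 2
11: 1366927 = 11·124266 + 1
13: 1366927 = 13·105148 + 3
17: 1366927 = 17·80407 + 8
19: 1366927 = 19·71943 + 10
23: 1366927 = 23·59431 + 14
29: 1366927 = 29·47135 + 12
31: 1366927 = 31·44094 + 13
37: 1366927 = 37·36943 + 36
41: 1366927 = 41·33339 + 28
43: 1366927 = 43·31789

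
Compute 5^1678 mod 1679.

5^1 ≡ 5 (mod 1679)
5^2 ≡ 5^2 = 25 ≡ 25 (mod 1679)
5^4 ≡ 25^2 = 625 ≡ 625 (mod 1679)
5^8 ≡ 625^2 = 390625 ≡ 1097 (mod 1679)
5^16 ≡ 1097^2 = 1203409 ≡ 1245 (mod 1679)
5^32 ≡ 1245^2 = 1550025 ≡ 308 (mod 1679)
5^64 ≡ 308^2 = 94864 ≡ 840 (mod 1679)
5^128 ≡ 840^2 = 705600 ≡ 420 (mod 1679)
5^256 ≡ 420^2 = 176400 ≡ 105 (mod 1679)
5^512 ≡ 105^2 = 11025 ≡ 951 (mod 1679)
5^1024 ≡ 951^2 = 904401 ≡ 1099 (mod 1679)
1678 = 1024 + 512 + 128 + 8 + 4 + 2 in binary powers of 2.
So 5^1678 ≡ 1099 · 951 · 420 · 1097 · 625 · 25 ≡ 1618 (mod 1679).
Since 1618 ≠ 1, base 5 is a Fermat witness: 1679 is composite.

1618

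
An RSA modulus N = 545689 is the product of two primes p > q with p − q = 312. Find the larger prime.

911

Since p = q + 312, we have 545689 = q(q + 312), so q² + 312q − 545689 = 0.
Discriminant: 312² + 4·545689 = 97344 + 2182756 = 2280100; √2280100 = 1510.
q = (−312 + 1510)/2 = 599, and p = q + 312 = 911.
Check: 599 · 911 = 545689.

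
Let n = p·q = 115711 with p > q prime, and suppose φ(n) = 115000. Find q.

251

φ(n) = (p−1)(q−1) = n − (p+q) + 1, so p + q = 115711 − 115000 + 1 = 712.
p and q are the roots of t² − 712t + 115711 = 0.
Discriminant: 712² − 4·115711 = 506944 − 462844 = 44100; √44100 = 210.
q = (712 − 210)/2 = 251, p = (712 + 210)/2 = 461.
Check: 251 · 461 = 115711.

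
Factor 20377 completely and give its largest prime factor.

20377 = 7 · 2911
2911 = 41 · 71
71 is prime.
So 20377 = 7 · 41 · 71; the largest prime factor is 71.

71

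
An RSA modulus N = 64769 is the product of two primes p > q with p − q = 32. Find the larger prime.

271

Since p = q + 32, we have 64769 = q(q + 32), so q² + 32q − 64769 = 0.
Discriminant: 32² + 4·64769 = 1024 + 259076 = 260100; √260100 = 510.
q = (−32 + 510)/2 = 239, and p = q + 32 = 271.
Check: 239 · 271 = 64769.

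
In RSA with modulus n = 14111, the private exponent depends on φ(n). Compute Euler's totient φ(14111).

13872

Factor: 14111 = 103 · 137.
φ(14111) = (103−1) · (137−1) = 102 · 136 = 13872.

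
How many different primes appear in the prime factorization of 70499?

4

70499 = 11 · 6409
6409 = 13 · 493
493 = 17 · 29
70499 = 11 · 13 · 17 · 29, which has 4 distinct prime factors.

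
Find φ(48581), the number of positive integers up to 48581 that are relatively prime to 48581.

43200

Factor: 48581 = 13 · 37 · 101.
φ(48581) = (13−1) · (37−1) · (101−1) = 12 · 36 · 100 = 43200.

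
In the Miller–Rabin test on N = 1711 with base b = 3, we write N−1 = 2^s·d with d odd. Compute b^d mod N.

606

1711 − 1 = 1710 = 2^1 · 855, so d = 855.
3^1 ≡ 3 (mod 1711)
3^2 ≡ 3^2 = 9 ≡ 9 (mod 1711)
3^4 ≡ 9^2 = 81 ≡ 81 (mod 1711)
3^8 ≡ 81^2 = 6561 ≡ 1428 (mod 1711)
3^16 ≡ 1428^2 = 2039184 ≡ 1383 (mod 1711)
3^32 ≡ 1383^2 = 1912689 ≡ 1502 (mod 1711)
3^64 ≡ 1502^2 = 2256004 ≡ 906 (mod 1711)
3^128 ≡ 906^2 = 820836 ≡ 1267 (mod 1711)
3^256 ≡ 1267^2 = 1605289 ≡ 371 (mod 1711)
3^512 ≡ 371^2 = 137641 ≡ 761 (mod 1711)
855 = 512 + 256 + 64 + 16 + 4 + 2 + 1 in binary powers of 2.
So 3^855 ≡ 761 · 371 · 906 · 1383 · 81 · 9 · 3 ≡ 606 (mod 1711).
Squaring chain: 606; never reaches −1, so base 3 is a Miller–Rabin witness that 1711 is composite.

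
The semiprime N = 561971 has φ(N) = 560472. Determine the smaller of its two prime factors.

φ(n) = (p−1)(q−1) = n − (p+q) + 1, so p + q = 561971 − 560472 + 1 = 1500.
p and q are the roots of t² − 1500t + 561971 = 0.
Discriminant: 1500² − 4·561971 = 2250000 − 2247884 = 2116; √2116 = 46.
q = (1500 − 46)/2 = 727, p = (1500 + 46)/2 = 773.
Check: 727 · 773 = 561971.

727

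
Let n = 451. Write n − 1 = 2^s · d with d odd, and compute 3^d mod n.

451 − 1 = 450 = 2^1 · 225, so d = 225.
3^1 ≡ 3 (mod 451)
3^2 ≡ 3^2 = 9 ≡ 9 (mod 451)
3^4 ≡ 9^2 = 81 ≡ 81 (mod 451)
3^8 ≡ 81^2 = 6561 ≡ 247 (mod 451)
3^16 ≡ 247^2 = 61009 ≡ 124 (mod 451)
3^32 ≡ 124^2 = 15376 ≡ 42 (mod 451)
3^64 ≡ 42^2 = 1764 ≡ 411 (mod 451)
3^128 ≡ 411^2 = 168921 ≡ 247 (mod 451)
225 = 128 + 64 + 32 + 1 in binary powers of 2.
So 3^225 ≡ 247 · 411 · 42 · 3 ≡ 331 (mod 451).
Squaring chain: 331; never reaches −1, so base 3 is a Miller–Rabin witness that 451 is composite.

331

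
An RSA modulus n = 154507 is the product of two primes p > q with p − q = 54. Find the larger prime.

Since p = q + 54, we have 154507 = q(q + 54), so q² + 54q − 154507 = 0.
Discriminant: 54² + 4·154507 = 2916 + 618028 = 620944; √620944 = 788.
q = (−54 + 788)/2 = 367, and p = q + 54 = 421.
Check: 367 · 421 = 154507.

421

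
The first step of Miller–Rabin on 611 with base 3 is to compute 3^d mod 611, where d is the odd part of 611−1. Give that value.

611 − 1 = 610 = 2^1 · 305, so d = 305.
3^1 ≡ 3 (mod 611)
3^2 ≡ 3^2 = 9 ≡ 9 (mod 611)
3^4 ≡ 9^2 = 81 ≡ 81 (mod 611)
3^8 ≡ 81^2 = 6561 ≡ 451 (mod 611)
3^16 ≡ 451^2 = 203401 ≡ 549 (mod 611)
3^32 ≡ 549^2 = 301401 ≡ 178 (mod 611)
3^64 ≡ 178^2 = 31684 ≡ 523 (mod 611)
3^128 ≡ 523^2 = 273529 ≡ 412 (mod 611)
3^256 ≡ 412^2 = 169744 ≡ 497 (mod 611)
305 = 256 + 32 + 16 + 1 in binary powers of 2.
So 3^305 ≡ 497 · 178 · 549 · 3 ≡ 165 (mod 611).
Squaring chain: 165; never reaches −1, so base 3 is a Miller–Rabin witness that 611 is composite.

165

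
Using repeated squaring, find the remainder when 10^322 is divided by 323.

10^1 ≡ 10 (mod 323)
10^2 ≡ 10^2 = 100 ≡ 100 (mod 323)
10^4 ≡ 100^2 = 10000 ≡ 310 (mod 323)
10^8 ≡ 310^2 = 96100 ≡ 169 (mod 323)
10^16 ≡ 169^2 = 28561 ≡ 137 (mod 323)
10^32 ≡ 137^2 = 18769 ≡ 35 (mod 323)
10^64 ≡ 35^2 = 1225 ≡ 256 (mod 323)
10^128 ≡ 256^2 = 65536 ≡ 290 (mod 323)
10^256 ≡ 290^2 = 84100 ≡ 120 (mod 323)
322 = 256 + 64 + 2 in binary powers of 2.
So 10^322 ≡ 120 · 256 · 100 ≡ 270 (mod 323).
Since 270 ≠ 1, base 10 is a Fermat witness: 323 is composite.

270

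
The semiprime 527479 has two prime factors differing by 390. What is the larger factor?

947

Since p = q + 390, we have 527479 = q(q + 390), so q² + 390q − 527479 = 0.
Discriminant: 390² + 4·527479 = 152100 + 2109916 = 2262016; √2262016 = 1504.
q = (−390 + 1504)/2 = 557, and p = q + 390 = 947.
Check: 557 · 947 = 527479.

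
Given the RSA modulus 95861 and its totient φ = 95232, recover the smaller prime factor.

257

φ(n) = (p−1)(q−1) = n − (p+q) + 1, so p + q = 95861 − 95232 + 1 = 630.
p and q are the roots of t² − 630t + 95861 = 0.
Discriminant: 630² − 4·95861 = 396900 − 383444 = 13456; √13456 = 116.
q = (630 − 116)/2 = 257, p = (630 + 116)/2 = 373.
Check: 257 · 373 = 95861.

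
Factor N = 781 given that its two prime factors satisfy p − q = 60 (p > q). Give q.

Since p = q + 60, we have 781 = q(q + 60), so q² + 60q − 781 = 0.
Discriminant: 60² + 4·781 = 3600 + 3124 = 6724; √6724 = 82.
q = (−60 + 82)/2 = 11, and p = q + 60 = 71.
Check: 11 · 71 = 781.

11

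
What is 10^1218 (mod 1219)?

876

10^1 ≡ 10 (mod 1219)
10^2 ≡ 10^2 = 100 ≡ 100 (mod 1219)
10^4 ≡ 100^2 = 10000 ≡ 248 (mod 1219)
10^8 ≡ 248^2 = 61504 ≡ 554 (mod 1219)
10^16 ≡ 554^2 = 306916 ≡ 947 (mod 1219)
10^32 ≡ 947^2 = 896809 ≡ 844 (mod 1219)
10^64 ≡ 844^2 = 712336 ≡ 440 (mod 1219)
10^128 ≡ 440^2 = 193600 ≡ 998 (mod 1219)
10^256 ≡ 998^2 = 996004 ≡ 81 (mod 1219)
10^512 ≡ 81^2 = 6561 ≡ 466 (mod 1219)
10^1024 ≡ 466^2 = 217156 ≡ 174 (mod 1219)
1218 = 1024 + 128 + 64 + 2 in binary powers of 2.
So 10^1218 ≡ 174 · 998 · 440 · 100 ≡ 876 (mod 1219).
Since 876 ≠ 1, base 10 is a Fermat witness: 1219 is composite.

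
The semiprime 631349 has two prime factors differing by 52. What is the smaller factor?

769

Since p = q + 52, we have 631349 = q(q + 52), so q² + 52q − 631349 = 0.
Discriminant: 52² + 4·631349 = 2704 + 2525396 = 2528100; √2528100 = 1590.
q = (−52 + 1590)/2 = 769, and p = q + 52 = 821.
Check: 769 · 821 = 631349.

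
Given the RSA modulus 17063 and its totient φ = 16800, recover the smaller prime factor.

113

φ(n) = (p−1)(q−1) = n − (p+q) + 1, so p + q = 17063 − 16800 + 1 = 264.
p and q are the roots of t² − 264t + 17063 = 0.
Discriminant: 264² − 4·17063 = 69696 − 68252 = 1444; √1444 = 38.
q = (264 − 38)/2 = 113, p = (264 + 38)/2 = 151.
Check: 113 · 151 = 17063.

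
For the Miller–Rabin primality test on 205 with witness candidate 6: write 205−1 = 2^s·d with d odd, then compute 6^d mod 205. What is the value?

205 − 1 = 204 = 2^2 · 51, so d = 51.
6^1 ≡ 6 (mod 205)
6^2 ≡ 6^2 = 36 ≡ 36 (mod 205)
6^4 ≡ 36^2 = 1296 ≡ 66 (mod 205)
6^8 ≡ 66^2 = 4356 ≡ 51 (mod 205)
6^16 ≡ 51^2 = 2601 ≡ 141 (mod 205)
6^32 ≡ 141^2 = 19881 ≡ 201 (mod 205)
51 = 32 + 16 + 2 + 1 in binary powers of 2.
So 6^51 ≡ 201 · 141 · 36 · 6 ≡ 151 (mod 205).
Squaring chain: 151 → 46; never reaches −1, so base 6 is a Miller–Rabin witness that 205 is composite.

151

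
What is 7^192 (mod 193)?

7^1 ≡ 7 (mod 193)
7^2 ≡ 7^2 = 49 ≡ 49 (mod 193)
7^4 ≡ 49^2 = 2401 ≡ 85 (mod 193)
7^8 ≡ 85^2 = 7225 ≡ 84 (mod 193)
7^16 ≡ 84^2 = 7056 ≡ 108 (mod 193)
7^32 ≡ 108^2 = 11664 ≡ 84 (mod 193)
7^64 ≡ 84^2 = 7056 ≡ 108 (mod 193)
7^128 ≡ 108^2 = 11664 ≡ 84 (mod 193)
192 = 128 + 64 in binary powers of 2.
So 7^192 ≡ 84 · 108 ≡ 1 (mod 193).
Since the result is 1, base 7 gives no evidence that 193 is composite.

1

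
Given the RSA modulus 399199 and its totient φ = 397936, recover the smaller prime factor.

φ(n) = (p−1)(q−1) = n − (p+q) + 1, so p + q = 399199 − 397936 + 1 = 1264.
p and q are the roots of t² − 1264t + 399199 = 0.
Discriminant: 1264² − 4·399199 = 1597696 − 1596796 = 900; √900 = 30.
q = (1264 − 30)/2 = 617, p = (1264 + 30)/2 = 647.
Check: 617 · 647 = 399199.

617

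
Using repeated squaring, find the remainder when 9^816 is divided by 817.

9^1 ≡ 9 (mod 817)
9^2 ≡ 9^2 = 81 ≡ 81 (mod 817)
9^4 ≡ 81^2 = 6561 ≡ 25 (mod 817)
9^8 ≡ 25^2 = 625 ≡ 625 (mod 817)
9^16 ≡ 625^2 = 390625 ≡ 99 (mod 817)
9^32 ≡ 99^2 = 9801 ≡ 814 (mod 817)
9^64 ≡ 814^2 = 662596 ≡ 9 (mod 817)
9^128 ≡ 9^2 = 81 ≡ 81 (mod 817)
9^256 ≡ 81^2 = 6561 ≡ 25 (mod 817)
9^512 ≡ 25^2 = 625 ≡ 625 (mod 817)
816 = 512 + 256 + 32 + 16 in binary powers of 2.
So 9^816 ≡ 625 · 25 · 814 · 99 ≡ 752 (mod 817).
Since 752 ≠ 1, base 9 is a Fermat witness: 817 is composite.

752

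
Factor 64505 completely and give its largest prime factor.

97

64505 = 5 · 12901
12901 = 7 · 1843
1843 = 19 · 97
97 is prime.
So 64505 = 5 · 7 · 19 · 97; the largest prime factor is 97.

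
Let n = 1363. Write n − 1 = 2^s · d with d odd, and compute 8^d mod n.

1363 − 1 = 1362 = 2^1 · 681, so d = 681.
8^1 ≡ 8 (mod 1363)
8^2 ≡ 8^2 = 64 ≡ 64 (mod 1363)
8^4 ≡ 64^2 = 4096 ≡ 7 (mod 1363)
8^8 ≡ 7^2 = 49 ≡ 49 (mod 1363)
8^16 ≡ 49^2 = 2401 ≡ 1038 (mod 1363)
8^32 ≡ 1038^2 = 1077444 ≡ 674 (mod 1363)
8^64 ≡ 674^2 = 454276 ≡ 397 (mod 1363)
8^128 ≡ 397^2 = 157609 ≡ 864 (mod 1363)
8^256 ≡ 864^2 = 746496 ≡ 935 (mod 1363)
8^512 ≡ 935^2 = 874225 ≡ 542 (mod 1363)
681 = 512 + 128 + 32 + 8 + 1 in binary powers of 2.
So 8^681 ≡ 542 · 864 · 674 · 49 · 8 ≡ 943 (mod 1363).
Squaring chain: 943; never reaches −1, so base 8 is a Miller–Rabin witness that 1363 is composite.

943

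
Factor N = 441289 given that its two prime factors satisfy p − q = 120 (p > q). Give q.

Since p = q + 120, we have 441289 = q(q + 120), so q² + 120q − 441289 = 0.
Discriminant: 120² + 4·441289 = 14400 + 1765156 = 1779556; √1779556 = 1334.
q = (−120 + 1334)/2 = 607, and p = q + 120 = 727.
Check: 607 · 727 = 441289.

607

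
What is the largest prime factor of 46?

46 = 2 · 23
23 is prime.
So 46 = 2 · 23; the largest prime factor is 23.

23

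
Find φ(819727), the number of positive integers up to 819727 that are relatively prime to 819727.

789912

Factor: 819727 = 47 · 107 · 163.
φ(819727) = (47−1) · (107−1) · (163−1) = 46 · 106 · 162 = 789912.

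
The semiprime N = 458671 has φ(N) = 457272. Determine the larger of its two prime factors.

φ(n) = (p−1)(q−1) = n − (p+q) + 1, so p + q = 458671 − 457272 + 1 = 1400.
p and q are the roots of t² − 1400t + 458671 = 0.
Discriminant: 1400² − 4·458671 = 1960000 − 1834684 = 125316; √125316 = 354.
q = (1400 − 354)/2 = 523, p = (1400 + 354)/2 = 877.
Check: 523 · 877 = 458671.

877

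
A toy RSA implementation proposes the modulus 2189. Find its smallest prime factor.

11

2189 is odd.
Digit sum 20, not divisible by 3.
Ends in 9: not divisible by 5.
7: 2189 = 7·312 + 5
11: 2189 = 11·199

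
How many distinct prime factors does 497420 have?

497420 = 2^2 · 124355
124355 = 5 · 24871
24871 = 7 · 3553
3553 = 11 · 323
323 = 17 · 19
497420 = 2^2 · 5 · 7 · 11 · 17 · 19, which has 6 distinct prime factors.

6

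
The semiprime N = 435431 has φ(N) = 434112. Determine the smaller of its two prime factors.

647

φ(n) = (p−1)(q−1) = n − (p+q) + 1, so p + q = 435431 − 434112 + 1 = 1320.
p and q are the roots of t² − 1320t + 435431 = 0.
Discriminant: 1320² − 4·435431 = 1742400 − 1741724 = 676; √676 = 26.
q = (1320 − 26)/2 = 647, p = (1320 + 26)/2 = 673.
Check: 647 · 673 = 435431.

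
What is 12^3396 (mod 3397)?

12^1 ≡ 12 (mod 3397)
12^2 ≡ 12^2 = 144 ≡ 144 (mod 3397)
12^4 ≡ 144^2 = 20736 ≡ 354 (mod 3397)
12^8 ≡ 354^2 = 125316 ≡ 3024 (mod 3397)
12^16 ≡ 3024^2 = 9144576 ≡ 3249 (mod 3397)
12^32 ≡ 3249^2 = 10556001 ≡ 1522 (mod 3397)
12^64 ≡ 1522^2 = 2316484 ≡ 3127 (mod 3397)
12^128 ≡ 3127^2 = 9778129 ≡ 1563 (mod 3397)
12^256 ≡ 1563^2 = 2442969 ≡ 526 (mod 3397)
12^512 ≡ 526^2 = 276676 ≡ 1519 (mod 3397)
12^1024 ≡ 1519^2 = 2307361 ≡ 798 (mod 3397)
12^2048 ≡ 798^2 = 636804 ≡ 1565 (mod 3397)
3396 = 2048 + 1024 + 256 + 64 + 4 in binary powers of 2.
So 12^3396 ≡ 1565 · 798 · 526 · 3127 · 354 ≡ 1116 (mod 3397).
Since 1116 ≠ 1, base 12 is a Fermat witness: 3397 is composite.

1116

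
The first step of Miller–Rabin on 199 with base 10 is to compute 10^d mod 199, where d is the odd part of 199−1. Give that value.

1

199 − 1 = 198 = 2^1 · 99, so d = 99.
10^1 ≡ 10 (mod 199)
10^2 ≡ 10^2 = 100 ≡ 100 (mod 199)
10^4 ≡ 100^2 = 10000 ≡ 50 (mod 199)
10^8 ≡ 50^2 = 2500 ≡ 112 (mod 199)
10^16 ≡ 112^2 = 12544 ≡ 7 (mod 199)
10^32 ≡ 7^2 = 49 ≡ 49 (mod 199)
10^64 ≡ 49^2 = 2401 ≡ 13 (mod 199)
99 = 64 + 32 + 2 + 1 in binary powers of 2.
So 10^99 ≡ 13 · 49 · 100 · 10 ≡ 1 (mod 199).
Since 10^d ≡ 1 (mod 199), base 10 does not prove 199 composite.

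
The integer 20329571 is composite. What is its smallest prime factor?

59

20329571 is odd.
Digit sum 29, not divisible by 3.
Ends in 1: not divisible by 5.
7: 20329571 = 7·2904224 + 3
11: 20329571 = 11·1848142 + 9
13: 20329571 = 13·1563813 + 2
17: 20329571 = 17·1195857 + 2
19: 20329571 = 19·1069977 + 8
23: 20329571 = 23·883894 + 9
29: 20329571 = 29·701019 + 20
31: 20329571 = 31·655792 + 19
37: 20329571 = 37·549447 + 32
41: 20329571 = 41·495843 + 8
43: 20329571 = 43·472780 + 31
47: 20329571 = 47·432544 + 3
53: 20329571 = 53·383576 + 43
59: 20329571 = 59·344569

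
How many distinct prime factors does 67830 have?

67830 = 2 · 33915
33915 = 3 · 11305
11305 = 5 · 2261
2261 = 7 · 323
323 = 17 · 19
67830 = 2 · 3 · 5 · 7 · 17 · 19, which has 6 distinct prime factors.

6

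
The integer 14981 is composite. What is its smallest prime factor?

14981 is odd.
Digit sum 23, not divisible by 3.
Ends in 1: not divisible by 5.
7: 14981 = 7·2140 + 1
11: 14981 = 11·1361 + 10
13: 14981 = 13·1152 + 5
17: 14981 = 17·881 + 4
19: 14981 = 19·788 + 9
23: 14981 = 23·651 + 8
29: 14981 = 29·516 + 17
31: 14981 = 31·483 + 8
37: 14981 = 37·404 + 33
41: 14981 = 41·365 + 16
43: 14981 = 43·348 + 17
47: 14981 = 47·318 + 35
53: 14981 = 53·282 + 35
59: 14981 = 59·253 + 54
61: 14981 = 61·245 + 36
67: 14981 = 67·223 + 40
71: 14981 = 71·211

71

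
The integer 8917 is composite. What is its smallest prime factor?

37

8917 is odd.
Digit sum 25, not divisible by 3.
Ends in 7: not divisible by 5.
7: 8917 = 7·1273 + 6
11: 8917 = 11·810 + 7
13: 8917 = 13·685 + 12
17: 8917 = 17·524 + 9
19: 8917 = 19·469 + 6
23: 8917 = 23·387 + 16
29: 8917 = 29·307 + 14
31: 8917 = 31·287 + 20
37: 8917 = 37·241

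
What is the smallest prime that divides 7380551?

7380551 is odd.
Digit sum 29, not divisible by 3.
Ends in 1: not divisible by 5.
7: 7380551 = 7·1054364 + 3
11: 7380551 = 11·670959 + 2
13: 7380551 = 13·567734 + 9
17: 7380551 = 17·434150 + 1
19: 7380551 = 19·388450 + 1
23: 7380551 = 23·320893 + 12
29: 7380551 = 29·254501 + 22
31: 7380551 = 31·238082 + 9
37: 7380551 = 37·199474 + 13
41: 7380551 = 41·180013 + 18
43: 7380551 = 43·171640 + 31
47: 7380551 = 47·157033

47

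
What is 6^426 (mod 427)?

113

6^1 ≡ 6 (mod 427)
6^2 ≡ 6^2 = 36 ≡ 36 (mod 427)
6^4 ≡ 36^2 = 1296 ≡ 15 (mod 427)
6^8 ≡ 15^2 = 225 ≡ 225 (mod 427)
6^16 ≡ 225^2 = 50625 ≡ 239 (mod 427)
6^32 ≡ 239^2 = 57121 ≡ 330 (mod 427)
6^64 ≡ 330^2 = 108900 ≡ 15 (mod 427)
6^128 ≡ 15^2 = 225 ≡ 225 (mod 427)
6^256 ≡ 225^2 = 50625 ≡ 239 (mod 427)
426 = 256 + 128 + 32 + 8 + 2 in binary powers of 2.
So 6^426 ≡ 239 · 225 · 330 · 225 · 36 ≡ 113 (mod 427).
Since 113 ≠ 1, base 6 is a Fermat witness: 427 is composite.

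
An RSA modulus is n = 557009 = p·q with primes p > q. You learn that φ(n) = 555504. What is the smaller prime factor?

653

φ(n) = (p−1)(q−1) = n − (p+q) + 1, so p + q = 557009 − 555504 + 1 = 1506.
p and q are the roots of t² − 1506t + 557009 = 0.
Discriminant: 1506² − 4·557009 = 2268036 − 2228036 = 40000; √40000 = 200.
q = (1506 − 200)/2 = 653, p = (1506 + 200)/2 = 853.
Check: 653 · 853 = 557009.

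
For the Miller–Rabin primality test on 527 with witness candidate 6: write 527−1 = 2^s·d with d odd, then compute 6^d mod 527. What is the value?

150

527 − 1 = 526 = 2^1 · 263, so d = 263.
6^1 ≡ 6 (mod 527)
6^2 ≡ 6^2 = 36 ≡ 36 (mod 527)
6^4 ≡ 36^2 = 1296 ≡ 242 (mod 527)
6^8 ≡ 242^2 = 58564 ≡ 67 (mod 527)
6^16 ≡ 67^2 = 4489 ≡ 273 (mod 527)
6^32 ≡ 273^2 = 74529 ≡ 222 (mod 527)
6^64 ≡ 222^2 = 49284 ≡ 273 (mod 527)
6^128 ≡ 273^2 = 74529 ≡ 222 (mod 527)
6^256 ≡ 222^2 = 49284 ≡ 273 (mod 527)
263 = 256 + 4 + 2 + 1 in binary powers of 2.
So 6^263 ≡ 273 · 242 · 36 · 6 ≡ 150 (mod 527).
Squaring chain: 150; never reaches −1, so base 6 is a Miller–Rabin witness that 527 is composite.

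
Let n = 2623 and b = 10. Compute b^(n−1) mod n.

735

10^1 ≡ 10 (mod 2623)
10^2 ≡ 10^2 = 100 ≡ 100 (mod 2623)
10^4 ≡ 100^2 = 10000 ≡ 2131 (mod 2623)
10^8 ≡ 2131^2 = 4541161 ≡ 748 (mod 2623)
10^16 ≡ 748^2 = 559504 ≡ 805 (mod 2623)
10^32 ≡ 805^2 = 648025 ≡ 144 (mod 2623)
10^64 ≡ 144^2 = 20736 ≡ 2375 (mod 2623)
10^128 ≡ 2375^2 = 5640625 ≡ 1175 (mod 2623)
10^256 ≡ 1175^2 = 1380625 ≡ 927 (mod 2623)
10^512 ≡ 927^2 = 859329 ≡ 1608 (mod 2623)
10^1024 ≡ 1608^2 = 2585664 ≡ 2009 (mod 2623)
10^2048 ≡ 2009^2 = 4036081 ≡ 1907 (mod 2623)
2622 = 2048 + 512 + 32 + 16 + 8 + 4 + 2 in binary powers of 2.
So 10^2622 ≡ 1907 · 1608 · 144 · 805 · 748 · 2131 · 100 ≡ 735 (mod 2623).
Since 735 ≠ 1, base 10 is a Fermat witness: 2623 is composite.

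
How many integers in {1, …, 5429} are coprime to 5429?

5280

Factor: 5429 = 61 · 89.
φ(5429) = (61−1) · (89−1) = 60 · 88 = 5280.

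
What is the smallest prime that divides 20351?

20351 is odd.
Digit sum 11, not divisible by 3.
Ends in 1: not divisible by 5.
7: 20351 = 7·2907 + 2
11: 20351 = 11·1850 + 1
13: 20351 = 13·1565 + 6
17: 20351 = 17·1197 + 2
19: 20351 = 19·1071 + 2
23: 20351 = 23·884 + 19
29: 20351 = 29·701 + 22
31: 20351 = 31·656 + 15
37: 20351 = 37·550 + 1
41: 20351 = 41·496 + 15
43: 20351 = 43·473 + 12
47: 20351 = 47·433

47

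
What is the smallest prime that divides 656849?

656849 is odd.
Digit sum 38, not divisible by 3.
Ends in 9: not divisible by 5.
7: 656849 = 7·93835 + 4
11: 656849 = 11·59713 + 6
13: 656849 = 13·50526 + 11
17: 656849 = 17·38638 + 3
19: 656849 = 19·34571

19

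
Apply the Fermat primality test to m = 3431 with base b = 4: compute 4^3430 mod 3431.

1756

4^1 ≡ 4 (mod 3431)
4^2 ≡ 4^2 = 16 ≡ 16 (mod 3431)
4^4 ≡ 16^2 = 256 ≡ 256 (mod 3431)
4^8 ≡ 256^2 = 65536 ≡ 347 (mod 3431)
4^16 ≡ 347^2 = 120409 ≡ 324 (mod 3431)
4^32 ≡ 324^2 = 104976 ≡ 2046 (mod 3431)
4^64 ≡ 2046^2 = 4186116 ≡ 296 (mod 3431)
4^128 ≡ 296^2 = 87616 ≡ 1841 (mod 3431)
4^256 ≡ 1841^2 = 3389281 ≡ 2884 (mod 3431)
4^512 ≡ 2884^2 = 8317456 ≡ 712 (mod 3431)
4^1024 ≡ 712^2 = 506944 ≡ 2587 (mod 3431)
4^2048 ≡ 2587^2 = 6692569 ≡ 2119 (mod 3431)
3430 = 2048 + 1024 + 256 + 64 + 32 + 4 + 2 in binary powers of 2.
So 4^3430 ≡ 2119 · 2587 · 2884 · 296 · 2046 · 256 · 16 ≡ 1756 (mod 3431).
Since 1756 ≠ 1, base 4 is a Fermat witness: 3431 is composite.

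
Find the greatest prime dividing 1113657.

97

1113657 = 3 · 371219
371219 = 43 · 8633
8633 = 89 · 97
97 is prime.
So 1113657 = 3 · 43 · 89 · 97; the largest prime factor is 97.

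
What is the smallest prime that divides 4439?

23

4439 is odd.
Digit sum 20, not divisible by 3.
Ends in 9: not divisible by 5.
7: 4439 = 7·634 + 1
11: 4439 = 11·403 + 6
13: 4439 = 13·341 + 6
17: 4439 = 17·261 + 2
19: 4439 = 19·233 + 12
23: 4439 = 23·193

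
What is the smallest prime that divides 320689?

320689 is odd.
Digit sum 28, not divisible by 3.
Ends in 9: not divisible by 5.
7: 320689 = 7·45812 + 5
11: 320689 = 11·29153 + 6
13: 320689 = 13·24668 + 5
17: 320689 = 17·18864 + 1
19: 320689 = 19·16878 + 7
23: 320689 = 23·13943

23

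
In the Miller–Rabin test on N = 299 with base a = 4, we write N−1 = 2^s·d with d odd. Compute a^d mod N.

140

299 − 1 = 298 = 2^1 · 149, so d = 149.
4^1 ≡ 4 (mod 299)
4^2 ≡ 4^2 = 16 ≡ 16 (mod 299)
4^4 ≡ 16^2 = 256 ≡ 256 (mod 299)
4^8 ≡ 256^2 = 65536 ≡ 55 (mod 299)
4^16 ≡ 55^2 = 3025 ≡ 35 (mod 299)
4^32 ≡ 35^2 = 1225 ≡ 29 (mod 299)
4^64 ≡ 29^2 = 841 ≡ 243 (mod 299)
4^128 ≡ 243^2 = 59049 ≡ 146 (mod 299)
149 = 128 + 16 + 4 + 1 in binary powers of 2.
So 4^149 ≡ 146 · 35 · 256 · 4 ≡ 140 (mod 299).
Squaring chain: 140; never reaches −1, so base 4 is a Miller–Rabin witness that 299 is composite.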